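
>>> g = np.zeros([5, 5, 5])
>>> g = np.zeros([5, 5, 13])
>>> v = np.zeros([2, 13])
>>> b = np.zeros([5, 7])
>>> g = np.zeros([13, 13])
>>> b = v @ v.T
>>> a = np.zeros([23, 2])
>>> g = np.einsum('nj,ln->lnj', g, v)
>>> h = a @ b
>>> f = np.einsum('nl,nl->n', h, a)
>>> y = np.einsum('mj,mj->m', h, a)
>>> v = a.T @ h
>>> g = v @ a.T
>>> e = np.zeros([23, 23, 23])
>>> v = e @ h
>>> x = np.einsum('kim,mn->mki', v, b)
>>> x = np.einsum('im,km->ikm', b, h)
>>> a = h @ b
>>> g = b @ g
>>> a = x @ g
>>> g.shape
(2, 23)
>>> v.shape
(23, 23, 2)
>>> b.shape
(2, 2)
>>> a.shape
(2, 23, 23)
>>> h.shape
(23, 2)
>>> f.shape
(23,)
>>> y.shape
(23,)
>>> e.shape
(23, 23, 23)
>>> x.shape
(2, 23, 2)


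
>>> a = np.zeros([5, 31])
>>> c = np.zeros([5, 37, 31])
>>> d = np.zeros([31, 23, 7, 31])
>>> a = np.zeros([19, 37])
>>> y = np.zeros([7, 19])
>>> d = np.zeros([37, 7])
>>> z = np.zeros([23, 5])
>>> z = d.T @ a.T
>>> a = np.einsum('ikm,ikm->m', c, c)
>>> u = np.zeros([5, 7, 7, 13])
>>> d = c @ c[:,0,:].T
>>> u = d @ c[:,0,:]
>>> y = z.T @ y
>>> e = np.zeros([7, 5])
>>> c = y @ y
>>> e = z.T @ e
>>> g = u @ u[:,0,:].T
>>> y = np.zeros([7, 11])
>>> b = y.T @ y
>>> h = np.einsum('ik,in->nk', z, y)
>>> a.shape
(31,)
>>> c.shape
(19, 19)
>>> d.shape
(5, 37, 5)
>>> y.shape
(7, 11)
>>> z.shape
(7, 19)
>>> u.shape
(5, 37, 31)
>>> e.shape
(19, 5)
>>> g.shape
(5, 37, 5)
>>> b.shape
(11, 11)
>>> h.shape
(11, 19)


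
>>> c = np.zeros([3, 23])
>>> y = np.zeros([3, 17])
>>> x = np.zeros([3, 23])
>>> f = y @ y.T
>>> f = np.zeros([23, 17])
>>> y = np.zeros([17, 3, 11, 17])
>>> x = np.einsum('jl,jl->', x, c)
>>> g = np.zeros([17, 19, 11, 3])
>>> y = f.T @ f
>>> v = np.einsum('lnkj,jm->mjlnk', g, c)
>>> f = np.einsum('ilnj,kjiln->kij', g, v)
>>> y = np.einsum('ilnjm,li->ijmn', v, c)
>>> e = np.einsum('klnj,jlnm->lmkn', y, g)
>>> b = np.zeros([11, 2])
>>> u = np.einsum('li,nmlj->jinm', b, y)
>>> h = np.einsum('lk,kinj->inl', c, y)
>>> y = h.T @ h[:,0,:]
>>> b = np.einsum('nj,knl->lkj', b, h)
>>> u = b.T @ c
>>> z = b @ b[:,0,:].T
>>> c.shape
(3, 23)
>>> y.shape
(3, 11, 3)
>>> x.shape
()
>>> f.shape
(23, 17, 3)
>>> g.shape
(17, 19, 11, 3)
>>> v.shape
(23, 3, 17, 19, 11)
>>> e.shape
(19, 3, 23, 11)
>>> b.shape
(3, 19, 2)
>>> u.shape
(2, 19, 23)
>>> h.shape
(19, 11, 3)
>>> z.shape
(3, 19, 3)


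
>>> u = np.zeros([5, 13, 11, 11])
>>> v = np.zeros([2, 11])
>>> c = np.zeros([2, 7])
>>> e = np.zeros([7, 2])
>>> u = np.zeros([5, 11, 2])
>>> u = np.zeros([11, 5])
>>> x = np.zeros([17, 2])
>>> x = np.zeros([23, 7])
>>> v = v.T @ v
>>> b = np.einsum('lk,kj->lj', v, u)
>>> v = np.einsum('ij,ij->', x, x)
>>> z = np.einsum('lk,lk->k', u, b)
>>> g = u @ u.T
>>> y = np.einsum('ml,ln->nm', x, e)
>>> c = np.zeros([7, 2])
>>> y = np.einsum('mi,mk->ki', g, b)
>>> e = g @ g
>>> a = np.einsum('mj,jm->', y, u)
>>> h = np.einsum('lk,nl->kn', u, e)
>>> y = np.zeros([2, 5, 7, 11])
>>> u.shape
(11, 5)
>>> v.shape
()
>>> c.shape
(7, 2)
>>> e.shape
(11, 11)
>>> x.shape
(23, 7)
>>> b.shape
(11, 5)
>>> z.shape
(5,)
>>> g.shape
(11, 11)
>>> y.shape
(2, 5, 7, 11)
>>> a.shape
()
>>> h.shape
(5, 11)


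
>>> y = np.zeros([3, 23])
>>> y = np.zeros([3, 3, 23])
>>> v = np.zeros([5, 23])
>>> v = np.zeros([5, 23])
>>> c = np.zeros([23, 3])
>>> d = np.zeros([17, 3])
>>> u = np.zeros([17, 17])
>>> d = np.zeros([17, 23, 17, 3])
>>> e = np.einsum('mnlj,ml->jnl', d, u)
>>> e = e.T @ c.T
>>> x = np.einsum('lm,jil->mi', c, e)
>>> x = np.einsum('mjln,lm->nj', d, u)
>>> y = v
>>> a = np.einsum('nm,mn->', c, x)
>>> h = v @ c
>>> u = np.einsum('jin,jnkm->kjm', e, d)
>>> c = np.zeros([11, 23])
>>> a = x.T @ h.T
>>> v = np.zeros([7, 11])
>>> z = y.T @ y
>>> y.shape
(5, 23)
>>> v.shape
(7, 11)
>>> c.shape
(11, 23)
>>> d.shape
(17, 23, 17, 3)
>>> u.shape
(17, 17, 3)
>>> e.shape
(17, 23, 23)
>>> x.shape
(3, 23)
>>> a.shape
(23, 5)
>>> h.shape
(5, 3)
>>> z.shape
(23, 23)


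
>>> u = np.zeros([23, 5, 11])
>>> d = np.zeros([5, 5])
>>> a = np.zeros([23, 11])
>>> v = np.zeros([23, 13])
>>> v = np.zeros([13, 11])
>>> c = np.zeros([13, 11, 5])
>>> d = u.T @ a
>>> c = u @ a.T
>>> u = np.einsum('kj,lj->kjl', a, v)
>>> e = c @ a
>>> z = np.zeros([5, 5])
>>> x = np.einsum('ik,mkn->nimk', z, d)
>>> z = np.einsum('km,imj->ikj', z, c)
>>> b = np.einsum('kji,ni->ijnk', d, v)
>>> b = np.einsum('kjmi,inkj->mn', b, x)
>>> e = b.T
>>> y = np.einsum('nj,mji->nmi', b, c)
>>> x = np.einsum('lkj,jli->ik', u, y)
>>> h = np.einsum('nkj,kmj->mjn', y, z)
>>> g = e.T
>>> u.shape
(23, 11, 13)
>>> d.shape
(11, 5, 11)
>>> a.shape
(23, 11)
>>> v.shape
(13, 11)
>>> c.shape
(23, 5, 23)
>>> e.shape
(5, 13)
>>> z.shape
(23, 5, 23)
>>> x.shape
(23, 11)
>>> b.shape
(13, 5)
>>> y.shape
(13, 23, 23)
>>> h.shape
(5, 23, 13)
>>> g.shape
(13, 5)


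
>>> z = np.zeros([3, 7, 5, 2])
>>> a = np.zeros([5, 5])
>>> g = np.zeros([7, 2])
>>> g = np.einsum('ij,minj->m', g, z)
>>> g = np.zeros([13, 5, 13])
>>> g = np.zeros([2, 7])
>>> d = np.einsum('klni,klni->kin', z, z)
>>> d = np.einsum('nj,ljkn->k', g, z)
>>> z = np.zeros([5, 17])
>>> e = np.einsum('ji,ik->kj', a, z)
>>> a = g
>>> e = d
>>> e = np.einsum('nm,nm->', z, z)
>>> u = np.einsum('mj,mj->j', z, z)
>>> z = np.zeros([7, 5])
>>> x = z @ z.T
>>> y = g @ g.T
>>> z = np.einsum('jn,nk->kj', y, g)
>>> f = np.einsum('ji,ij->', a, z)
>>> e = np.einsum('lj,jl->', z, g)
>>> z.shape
(7, 2)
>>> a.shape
(2, 7)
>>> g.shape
(2, 7)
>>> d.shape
(5,)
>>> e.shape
()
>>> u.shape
(17,)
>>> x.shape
(7, 7)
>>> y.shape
(2, 2)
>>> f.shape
()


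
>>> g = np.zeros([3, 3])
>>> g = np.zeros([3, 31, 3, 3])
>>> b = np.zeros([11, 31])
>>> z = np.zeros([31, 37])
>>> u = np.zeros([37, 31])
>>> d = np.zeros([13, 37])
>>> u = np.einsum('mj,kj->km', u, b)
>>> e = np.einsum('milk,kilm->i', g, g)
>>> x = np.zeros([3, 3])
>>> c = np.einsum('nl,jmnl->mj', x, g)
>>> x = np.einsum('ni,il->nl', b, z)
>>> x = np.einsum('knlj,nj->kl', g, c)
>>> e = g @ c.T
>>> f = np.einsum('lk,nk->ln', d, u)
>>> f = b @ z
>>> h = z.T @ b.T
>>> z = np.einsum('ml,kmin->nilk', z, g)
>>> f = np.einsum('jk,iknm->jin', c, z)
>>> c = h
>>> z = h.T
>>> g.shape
(3, 31, 3, 3)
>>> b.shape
(11, 31)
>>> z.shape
(11, 37)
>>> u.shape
(11, 37)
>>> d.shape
(13, 37)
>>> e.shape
(3, 31, 3, 31)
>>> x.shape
(3, 3)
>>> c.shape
(37, 11)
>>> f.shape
(31, 3, 37)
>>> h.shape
(37, 11)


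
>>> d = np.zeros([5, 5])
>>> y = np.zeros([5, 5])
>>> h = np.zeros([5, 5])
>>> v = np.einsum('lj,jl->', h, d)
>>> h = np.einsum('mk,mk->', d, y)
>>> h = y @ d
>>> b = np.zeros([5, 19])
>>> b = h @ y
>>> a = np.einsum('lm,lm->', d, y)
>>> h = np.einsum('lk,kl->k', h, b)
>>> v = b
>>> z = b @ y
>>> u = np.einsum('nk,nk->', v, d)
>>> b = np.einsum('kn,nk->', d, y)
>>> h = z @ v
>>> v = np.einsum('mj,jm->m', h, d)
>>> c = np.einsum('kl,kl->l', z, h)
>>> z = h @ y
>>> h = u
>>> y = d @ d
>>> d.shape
(5, 5)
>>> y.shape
(5, 5)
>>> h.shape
()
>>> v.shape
(5,)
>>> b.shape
()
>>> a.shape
()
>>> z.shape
(5, 5)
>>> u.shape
()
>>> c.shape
(5,)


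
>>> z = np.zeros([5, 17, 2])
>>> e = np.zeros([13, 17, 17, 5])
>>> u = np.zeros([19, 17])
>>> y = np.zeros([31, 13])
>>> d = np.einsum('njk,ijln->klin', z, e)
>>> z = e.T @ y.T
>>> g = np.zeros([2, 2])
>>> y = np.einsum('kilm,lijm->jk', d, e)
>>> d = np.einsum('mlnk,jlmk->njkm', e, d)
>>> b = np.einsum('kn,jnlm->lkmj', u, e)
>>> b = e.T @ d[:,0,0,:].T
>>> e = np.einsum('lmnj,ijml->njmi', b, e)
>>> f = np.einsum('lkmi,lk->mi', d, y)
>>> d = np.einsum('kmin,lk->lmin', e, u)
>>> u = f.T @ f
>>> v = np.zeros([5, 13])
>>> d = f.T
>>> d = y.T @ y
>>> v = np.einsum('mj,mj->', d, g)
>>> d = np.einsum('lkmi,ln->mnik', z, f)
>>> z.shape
(5, 17, 17, 31)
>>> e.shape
(17, 17, 17, 13)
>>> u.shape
(13, 13)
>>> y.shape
(17, 2)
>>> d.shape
(17, 13, 31, 17)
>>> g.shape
(2, 2)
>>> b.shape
(5, 17, 17, 17)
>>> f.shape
(5, 13)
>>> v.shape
()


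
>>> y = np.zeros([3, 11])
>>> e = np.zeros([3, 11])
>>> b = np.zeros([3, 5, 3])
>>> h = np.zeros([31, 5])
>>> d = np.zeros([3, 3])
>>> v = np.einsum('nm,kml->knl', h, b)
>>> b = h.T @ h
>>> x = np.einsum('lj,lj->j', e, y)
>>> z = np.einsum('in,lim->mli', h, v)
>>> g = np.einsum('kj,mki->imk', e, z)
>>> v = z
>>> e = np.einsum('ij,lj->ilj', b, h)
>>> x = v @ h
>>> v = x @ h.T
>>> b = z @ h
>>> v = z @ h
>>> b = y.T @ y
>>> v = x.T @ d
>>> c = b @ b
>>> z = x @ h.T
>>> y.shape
(3, 11)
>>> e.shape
(5, 31, 5)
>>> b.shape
(11, 11)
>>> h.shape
(31, 5)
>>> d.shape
(3, 3)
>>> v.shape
(5, 3, 3)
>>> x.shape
(3, 3, 5)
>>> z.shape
(3, 3, 31)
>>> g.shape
(31, 3, 3)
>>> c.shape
(11, 11)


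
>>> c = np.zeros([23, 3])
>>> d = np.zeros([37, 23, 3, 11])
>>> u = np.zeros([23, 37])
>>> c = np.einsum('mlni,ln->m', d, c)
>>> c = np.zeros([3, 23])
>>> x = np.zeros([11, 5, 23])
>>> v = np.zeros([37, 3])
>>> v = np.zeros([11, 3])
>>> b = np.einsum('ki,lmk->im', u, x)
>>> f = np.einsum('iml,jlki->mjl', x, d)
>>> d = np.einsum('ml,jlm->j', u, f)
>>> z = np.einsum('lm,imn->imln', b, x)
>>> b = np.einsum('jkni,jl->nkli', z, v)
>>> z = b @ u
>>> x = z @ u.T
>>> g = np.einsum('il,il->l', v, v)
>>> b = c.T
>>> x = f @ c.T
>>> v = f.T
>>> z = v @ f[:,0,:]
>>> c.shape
(3, 23)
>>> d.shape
(5,)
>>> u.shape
(23, 37)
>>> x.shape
(5, 37, 3)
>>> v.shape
(23, 37, 5)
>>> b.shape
(23, 3)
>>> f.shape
(5, 37, 23)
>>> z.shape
(23, 37, 23)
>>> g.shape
(3,)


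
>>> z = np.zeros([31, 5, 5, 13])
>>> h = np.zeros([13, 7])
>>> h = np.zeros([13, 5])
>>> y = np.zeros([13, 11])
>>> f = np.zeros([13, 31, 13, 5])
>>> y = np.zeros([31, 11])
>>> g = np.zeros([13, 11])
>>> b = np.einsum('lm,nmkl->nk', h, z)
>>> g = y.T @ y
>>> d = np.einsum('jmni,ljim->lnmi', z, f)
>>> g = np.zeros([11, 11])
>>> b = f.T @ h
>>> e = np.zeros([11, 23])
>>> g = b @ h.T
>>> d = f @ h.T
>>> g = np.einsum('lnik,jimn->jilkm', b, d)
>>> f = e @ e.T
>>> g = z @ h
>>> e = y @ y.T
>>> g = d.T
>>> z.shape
(31, 5, 5, 13)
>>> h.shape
(13, 5)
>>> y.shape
(31, 11)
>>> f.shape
(11, 11)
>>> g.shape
(13, 13, 31, 13)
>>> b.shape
(5, 13, 31, 5)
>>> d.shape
(13, 31, 13, 13)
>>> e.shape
(31, 31)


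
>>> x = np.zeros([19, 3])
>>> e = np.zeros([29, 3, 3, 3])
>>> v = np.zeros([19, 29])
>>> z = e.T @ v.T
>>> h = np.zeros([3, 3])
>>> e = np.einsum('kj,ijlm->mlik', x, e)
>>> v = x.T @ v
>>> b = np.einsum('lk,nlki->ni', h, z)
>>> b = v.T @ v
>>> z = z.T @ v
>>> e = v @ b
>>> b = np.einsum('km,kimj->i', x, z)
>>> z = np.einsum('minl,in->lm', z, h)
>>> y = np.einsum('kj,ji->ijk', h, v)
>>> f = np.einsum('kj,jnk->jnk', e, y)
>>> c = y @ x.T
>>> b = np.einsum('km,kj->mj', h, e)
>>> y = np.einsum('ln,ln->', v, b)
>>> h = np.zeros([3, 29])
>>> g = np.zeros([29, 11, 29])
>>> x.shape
(19, 3)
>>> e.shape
(3, 29)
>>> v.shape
(3, 29)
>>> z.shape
(29, 19)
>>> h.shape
(3, 29)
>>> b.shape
(3, 29)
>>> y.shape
()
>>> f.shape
(29, 3, 3)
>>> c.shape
(29, 3, 19)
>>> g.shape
(29, 11, 29)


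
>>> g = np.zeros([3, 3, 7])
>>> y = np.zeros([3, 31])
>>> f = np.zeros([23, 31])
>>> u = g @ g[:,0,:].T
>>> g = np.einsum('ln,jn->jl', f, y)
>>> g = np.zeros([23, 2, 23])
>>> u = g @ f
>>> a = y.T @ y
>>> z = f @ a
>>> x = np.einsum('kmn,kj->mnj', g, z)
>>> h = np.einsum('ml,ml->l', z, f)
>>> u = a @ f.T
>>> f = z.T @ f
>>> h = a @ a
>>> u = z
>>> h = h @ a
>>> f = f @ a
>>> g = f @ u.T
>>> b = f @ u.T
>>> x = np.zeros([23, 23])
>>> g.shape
(31, 23)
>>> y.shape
(3, 31)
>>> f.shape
(31, 31)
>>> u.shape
(23, 31)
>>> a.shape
(31, 31)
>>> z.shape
(23, 31)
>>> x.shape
(23, 23)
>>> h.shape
(31, 31)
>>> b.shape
(31, 23)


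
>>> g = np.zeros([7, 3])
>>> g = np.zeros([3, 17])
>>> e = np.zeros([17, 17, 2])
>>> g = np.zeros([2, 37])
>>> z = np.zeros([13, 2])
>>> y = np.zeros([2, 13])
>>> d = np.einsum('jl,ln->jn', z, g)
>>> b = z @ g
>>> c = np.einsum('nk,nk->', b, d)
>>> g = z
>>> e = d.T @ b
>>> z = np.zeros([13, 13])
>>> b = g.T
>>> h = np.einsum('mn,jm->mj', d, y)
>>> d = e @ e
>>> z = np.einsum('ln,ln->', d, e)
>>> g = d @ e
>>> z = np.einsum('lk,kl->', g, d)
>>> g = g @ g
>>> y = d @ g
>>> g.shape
(37, 37)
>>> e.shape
(37, 37)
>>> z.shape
()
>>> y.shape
(37, 37)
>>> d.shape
(37, 37)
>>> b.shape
(2, 13)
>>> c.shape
()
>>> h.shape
(13, 2)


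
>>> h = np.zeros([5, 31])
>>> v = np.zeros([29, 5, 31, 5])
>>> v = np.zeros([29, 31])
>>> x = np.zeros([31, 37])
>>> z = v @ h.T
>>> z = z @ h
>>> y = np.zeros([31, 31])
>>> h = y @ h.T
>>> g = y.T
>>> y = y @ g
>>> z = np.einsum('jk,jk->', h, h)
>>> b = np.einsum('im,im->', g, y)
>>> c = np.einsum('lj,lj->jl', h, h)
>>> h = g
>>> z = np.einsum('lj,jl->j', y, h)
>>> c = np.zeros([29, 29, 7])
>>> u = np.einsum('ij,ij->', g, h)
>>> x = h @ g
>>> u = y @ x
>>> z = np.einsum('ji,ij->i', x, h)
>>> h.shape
(31, 31)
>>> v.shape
(29, 31)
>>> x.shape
(31, 31)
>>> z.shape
(31,)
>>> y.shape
(31, 31)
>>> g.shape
(31, 31)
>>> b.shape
()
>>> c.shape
(29, 29, 7)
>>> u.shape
(31, 31)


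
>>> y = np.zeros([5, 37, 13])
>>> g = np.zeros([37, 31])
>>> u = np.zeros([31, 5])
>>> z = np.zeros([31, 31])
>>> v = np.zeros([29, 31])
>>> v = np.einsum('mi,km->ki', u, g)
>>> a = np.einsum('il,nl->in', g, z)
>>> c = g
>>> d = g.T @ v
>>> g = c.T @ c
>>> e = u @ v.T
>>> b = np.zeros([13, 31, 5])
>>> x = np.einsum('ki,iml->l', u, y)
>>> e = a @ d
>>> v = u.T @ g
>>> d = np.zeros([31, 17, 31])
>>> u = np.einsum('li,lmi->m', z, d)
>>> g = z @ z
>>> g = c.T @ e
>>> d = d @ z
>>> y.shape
(5, 37, 13)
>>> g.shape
(31, 5)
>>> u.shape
(17,)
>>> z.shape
(31, 31)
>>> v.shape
(5, 31)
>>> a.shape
(37, 31)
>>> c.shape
(37, 31)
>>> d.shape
(31, 17, 31)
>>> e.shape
(37, 5)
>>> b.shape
(13, 31, 5)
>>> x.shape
(13,)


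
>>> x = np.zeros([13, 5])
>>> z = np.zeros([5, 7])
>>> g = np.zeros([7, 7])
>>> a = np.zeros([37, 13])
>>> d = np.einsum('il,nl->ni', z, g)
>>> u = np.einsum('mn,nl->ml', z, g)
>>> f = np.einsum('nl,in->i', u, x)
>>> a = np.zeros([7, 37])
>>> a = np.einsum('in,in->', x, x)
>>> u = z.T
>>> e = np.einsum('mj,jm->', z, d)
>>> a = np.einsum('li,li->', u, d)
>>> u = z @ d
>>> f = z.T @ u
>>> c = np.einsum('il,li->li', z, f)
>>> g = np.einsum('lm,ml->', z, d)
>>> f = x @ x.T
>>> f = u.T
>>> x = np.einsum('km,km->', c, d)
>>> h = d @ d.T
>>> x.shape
()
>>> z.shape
(5, 7)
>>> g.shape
()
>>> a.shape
()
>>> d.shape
(7, 5)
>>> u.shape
(5, 5)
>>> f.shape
(5, 5)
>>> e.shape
()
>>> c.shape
(7, 5)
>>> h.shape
(7, 7)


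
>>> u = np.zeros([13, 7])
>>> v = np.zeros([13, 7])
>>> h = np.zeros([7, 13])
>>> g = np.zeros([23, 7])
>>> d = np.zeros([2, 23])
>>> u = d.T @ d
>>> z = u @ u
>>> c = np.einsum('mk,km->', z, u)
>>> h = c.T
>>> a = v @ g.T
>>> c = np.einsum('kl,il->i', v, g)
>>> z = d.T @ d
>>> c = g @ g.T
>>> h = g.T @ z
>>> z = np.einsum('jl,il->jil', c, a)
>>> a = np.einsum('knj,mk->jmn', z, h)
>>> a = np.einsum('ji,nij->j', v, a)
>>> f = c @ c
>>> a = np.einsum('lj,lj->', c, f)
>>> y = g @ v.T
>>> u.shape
(23, 23)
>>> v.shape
(13, 7)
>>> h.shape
(7, 23)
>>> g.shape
(23, 7)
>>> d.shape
(2, 23)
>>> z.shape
(23, 13, 23)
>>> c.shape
(23, 23)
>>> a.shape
()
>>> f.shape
(23, 23)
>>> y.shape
(23, 13)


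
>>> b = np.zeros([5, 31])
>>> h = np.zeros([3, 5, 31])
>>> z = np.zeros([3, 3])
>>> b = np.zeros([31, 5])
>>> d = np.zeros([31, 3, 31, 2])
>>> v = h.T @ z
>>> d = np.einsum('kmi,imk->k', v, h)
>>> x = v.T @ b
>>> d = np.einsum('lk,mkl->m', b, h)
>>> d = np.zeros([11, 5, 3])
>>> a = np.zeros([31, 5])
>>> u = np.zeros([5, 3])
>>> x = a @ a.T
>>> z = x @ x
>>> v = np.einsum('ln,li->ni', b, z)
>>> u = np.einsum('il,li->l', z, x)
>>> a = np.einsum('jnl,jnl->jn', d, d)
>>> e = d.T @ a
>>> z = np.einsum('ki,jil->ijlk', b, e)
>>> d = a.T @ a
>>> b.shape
(31, 5)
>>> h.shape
(3, 5, 31)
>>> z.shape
(5, 3, 5, 31)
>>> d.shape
(5, 5)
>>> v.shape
(5, 31)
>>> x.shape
(31, 31)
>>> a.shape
(11, 5)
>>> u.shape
(31,)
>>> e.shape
(3, 5, 5)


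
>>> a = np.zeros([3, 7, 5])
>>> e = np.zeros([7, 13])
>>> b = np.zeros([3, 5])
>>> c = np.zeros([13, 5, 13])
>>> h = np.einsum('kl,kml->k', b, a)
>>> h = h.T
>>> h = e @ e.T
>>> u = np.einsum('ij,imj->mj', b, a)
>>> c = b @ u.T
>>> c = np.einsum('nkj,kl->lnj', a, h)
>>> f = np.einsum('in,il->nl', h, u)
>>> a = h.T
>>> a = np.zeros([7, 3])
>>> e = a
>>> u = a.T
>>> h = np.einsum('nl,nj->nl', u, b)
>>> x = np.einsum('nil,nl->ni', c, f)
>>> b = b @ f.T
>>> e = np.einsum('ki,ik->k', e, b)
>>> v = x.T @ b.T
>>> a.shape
(7, 3)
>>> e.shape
(7,)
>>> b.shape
(3, 7)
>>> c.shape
(7, 3, 5)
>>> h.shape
(3, 7)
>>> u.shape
(3, 7)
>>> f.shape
(7, 5)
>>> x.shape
(7, 3)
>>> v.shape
(3, 3)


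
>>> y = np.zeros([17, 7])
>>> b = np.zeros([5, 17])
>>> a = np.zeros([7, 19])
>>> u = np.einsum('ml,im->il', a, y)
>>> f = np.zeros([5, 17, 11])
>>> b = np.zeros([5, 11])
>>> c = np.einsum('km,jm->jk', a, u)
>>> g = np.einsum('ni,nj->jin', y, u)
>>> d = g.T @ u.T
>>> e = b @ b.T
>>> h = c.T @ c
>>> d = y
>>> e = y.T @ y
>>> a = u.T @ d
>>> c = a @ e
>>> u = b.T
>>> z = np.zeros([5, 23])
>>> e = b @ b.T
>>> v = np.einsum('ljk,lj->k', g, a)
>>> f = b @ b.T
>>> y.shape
(17, 7)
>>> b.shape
(5, 11)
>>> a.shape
(19, 7)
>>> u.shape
(11, 5)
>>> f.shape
(5, 5)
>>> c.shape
(19, 7)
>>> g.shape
(19, 7, 17)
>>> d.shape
(17, 7)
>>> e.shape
(5, 5)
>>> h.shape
(7, 7)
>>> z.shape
(5, 23)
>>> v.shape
(17,)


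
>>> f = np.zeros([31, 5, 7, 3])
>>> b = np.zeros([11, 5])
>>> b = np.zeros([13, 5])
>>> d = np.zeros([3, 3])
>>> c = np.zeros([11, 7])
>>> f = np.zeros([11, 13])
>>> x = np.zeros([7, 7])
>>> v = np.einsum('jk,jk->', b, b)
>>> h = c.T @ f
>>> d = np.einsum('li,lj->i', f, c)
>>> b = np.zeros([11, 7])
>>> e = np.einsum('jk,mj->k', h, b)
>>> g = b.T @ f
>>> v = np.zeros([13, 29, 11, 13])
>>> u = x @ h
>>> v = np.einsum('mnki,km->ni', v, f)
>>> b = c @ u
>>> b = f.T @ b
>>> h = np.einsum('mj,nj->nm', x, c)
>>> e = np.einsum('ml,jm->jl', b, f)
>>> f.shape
(11, 13)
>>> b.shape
(13, 13)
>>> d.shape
(13,)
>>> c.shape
(11, 7)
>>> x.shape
(7, 7)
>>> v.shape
(29, 13)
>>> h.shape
(11, 7)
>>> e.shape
(11, 13)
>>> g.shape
(7, 13)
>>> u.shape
(7, 13)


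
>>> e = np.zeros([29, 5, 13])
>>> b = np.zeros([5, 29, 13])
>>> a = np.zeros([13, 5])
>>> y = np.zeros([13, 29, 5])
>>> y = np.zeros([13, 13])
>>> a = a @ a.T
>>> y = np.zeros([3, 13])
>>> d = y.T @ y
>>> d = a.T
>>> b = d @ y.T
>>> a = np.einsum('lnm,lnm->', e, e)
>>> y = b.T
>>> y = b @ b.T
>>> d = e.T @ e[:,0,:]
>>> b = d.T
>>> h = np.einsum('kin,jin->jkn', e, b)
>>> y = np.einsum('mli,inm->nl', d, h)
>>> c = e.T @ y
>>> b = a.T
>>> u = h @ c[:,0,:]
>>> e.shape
(29, 5, 13)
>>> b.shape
()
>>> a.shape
()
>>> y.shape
(29, 5)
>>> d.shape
(13, 5, 13)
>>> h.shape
(13, 29, 13)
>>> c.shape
(13, 5, 5)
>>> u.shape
(13, 29, 5)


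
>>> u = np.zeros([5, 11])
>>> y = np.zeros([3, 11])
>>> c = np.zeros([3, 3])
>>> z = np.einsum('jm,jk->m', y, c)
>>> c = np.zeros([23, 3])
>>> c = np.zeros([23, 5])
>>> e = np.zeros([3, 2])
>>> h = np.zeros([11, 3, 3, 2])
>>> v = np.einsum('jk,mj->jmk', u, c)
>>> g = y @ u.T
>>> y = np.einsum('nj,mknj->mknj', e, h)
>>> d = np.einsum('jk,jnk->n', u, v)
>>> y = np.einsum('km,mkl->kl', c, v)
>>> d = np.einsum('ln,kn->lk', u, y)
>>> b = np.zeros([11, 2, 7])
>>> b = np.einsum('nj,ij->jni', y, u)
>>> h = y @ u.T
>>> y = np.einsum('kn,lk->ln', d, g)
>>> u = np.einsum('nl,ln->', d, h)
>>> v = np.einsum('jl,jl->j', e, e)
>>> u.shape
()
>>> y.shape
(3, 23)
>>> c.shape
(23, 5)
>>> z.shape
(11,)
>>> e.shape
(3, 2)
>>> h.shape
(23, 5)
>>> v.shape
(3,)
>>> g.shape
(3, 5)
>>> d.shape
(5, 23)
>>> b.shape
(11, 23, 5)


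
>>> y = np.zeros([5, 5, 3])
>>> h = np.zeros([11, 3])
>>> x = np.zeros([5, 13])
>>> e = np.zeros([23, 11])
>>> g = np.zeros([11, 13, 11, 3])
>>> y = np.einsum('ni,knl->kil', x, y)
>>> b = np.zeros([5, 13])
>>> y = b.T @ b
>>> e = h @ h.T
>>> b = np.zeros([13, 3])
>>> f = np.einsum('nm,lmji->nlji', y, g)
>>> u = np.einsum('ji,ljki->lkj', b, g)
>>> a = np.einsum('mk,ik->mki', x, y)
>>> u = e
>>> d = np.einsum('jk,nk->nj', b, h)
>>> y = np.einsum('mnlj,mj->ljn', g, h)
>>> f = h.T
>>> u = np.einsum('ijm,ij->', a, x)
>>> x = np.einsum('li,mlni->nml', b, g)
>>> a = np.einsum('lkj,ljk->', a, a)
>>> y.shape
(11, 3, 13)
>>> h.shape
(11, 3)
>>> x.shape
(11, 11, 13)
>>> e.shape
(11, 11)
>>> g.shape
(11, 13, 11, 3)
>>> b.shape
(13, 3)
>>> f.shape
(3, 11)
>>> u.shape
()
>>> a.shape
()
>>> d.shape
(11, 13)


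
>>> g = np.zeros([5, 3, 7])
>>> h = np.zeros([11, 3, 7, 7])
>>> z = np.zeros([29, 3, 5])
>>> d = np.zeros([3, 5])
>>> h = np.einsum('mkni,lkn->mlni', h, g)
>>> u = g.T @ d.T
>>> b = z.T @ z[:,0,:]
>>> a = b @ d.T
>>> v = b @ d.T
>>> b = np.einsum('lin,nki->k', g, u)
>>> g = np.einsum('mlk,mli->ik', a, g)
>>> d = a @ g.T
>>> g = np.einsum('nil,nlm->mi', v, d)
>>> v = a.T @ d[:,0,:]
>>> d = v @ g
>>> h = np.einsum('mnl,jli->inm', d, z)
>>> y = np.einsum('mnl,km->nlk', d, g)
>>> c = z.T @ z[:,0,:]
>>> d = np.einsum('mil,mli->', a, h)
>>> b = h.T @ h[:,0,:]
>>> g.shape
(7, 3)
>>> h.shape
(5, 3, 3)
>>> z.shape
(29, 3, 5)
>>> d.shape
()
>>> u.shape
(7, 3, 3)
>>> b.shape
(3, 3, 3)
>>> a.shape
(5, 3, 3)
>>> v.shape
(3, 3, 7)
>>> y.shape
(3, 3, 7)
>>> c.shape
(5, 3, 5)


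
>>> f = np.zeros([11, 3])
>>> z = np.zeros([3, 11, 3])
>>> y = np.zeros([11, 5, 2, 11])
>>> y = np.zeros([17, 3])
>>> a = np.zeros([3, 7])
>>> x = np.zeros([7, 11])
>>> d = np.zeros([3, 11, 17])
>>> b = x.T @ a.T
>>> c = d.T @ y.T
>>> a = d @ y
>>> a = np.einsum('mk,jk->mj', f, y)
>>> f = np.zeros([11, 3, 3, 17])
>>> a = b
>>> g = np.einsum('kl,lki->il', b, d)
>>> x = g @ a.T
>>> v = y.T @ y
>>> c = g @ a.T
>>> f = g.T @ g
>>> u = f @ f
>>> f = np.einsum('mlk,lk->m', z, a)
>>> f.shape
(3,)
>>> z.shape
(3, 11, 3)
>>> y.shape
(17, 3)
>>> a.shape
(11, 3)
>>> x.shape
(17, 11)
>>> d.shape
(3, 11, 17)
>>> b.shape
(11, 3)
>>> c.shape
(17, 11)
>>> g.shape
(17, 3)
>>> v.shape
(3, 3)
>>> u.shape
(3, 3)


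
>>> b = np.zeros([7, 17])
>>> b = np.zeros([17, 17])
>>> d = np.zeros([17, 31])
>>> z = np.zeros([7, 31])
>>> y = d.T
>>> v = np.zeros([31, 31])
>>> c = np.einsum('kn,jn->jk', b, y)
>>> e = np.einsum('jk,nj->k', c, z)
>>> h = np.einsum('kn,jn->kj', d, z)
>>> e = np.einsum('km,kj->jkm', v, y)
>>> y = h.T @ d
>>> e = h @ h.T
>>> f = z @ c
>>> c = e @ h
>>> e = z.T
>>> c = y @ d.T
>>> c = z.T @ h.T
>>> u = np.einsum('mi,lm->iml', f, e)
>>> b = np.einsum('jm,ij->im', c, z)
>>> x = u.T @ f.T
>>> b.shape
(7, 17)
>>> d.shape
(17, 31)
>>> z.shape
(7, 31)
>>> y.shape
(7, 31)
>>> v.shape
(31, 31)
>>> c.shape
(31, 17)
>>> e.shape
(31, 7)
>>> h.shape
(17, 7)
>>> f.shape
(7, 17)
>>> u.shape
(17, 7, 31)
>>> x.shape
(31, 7, 7)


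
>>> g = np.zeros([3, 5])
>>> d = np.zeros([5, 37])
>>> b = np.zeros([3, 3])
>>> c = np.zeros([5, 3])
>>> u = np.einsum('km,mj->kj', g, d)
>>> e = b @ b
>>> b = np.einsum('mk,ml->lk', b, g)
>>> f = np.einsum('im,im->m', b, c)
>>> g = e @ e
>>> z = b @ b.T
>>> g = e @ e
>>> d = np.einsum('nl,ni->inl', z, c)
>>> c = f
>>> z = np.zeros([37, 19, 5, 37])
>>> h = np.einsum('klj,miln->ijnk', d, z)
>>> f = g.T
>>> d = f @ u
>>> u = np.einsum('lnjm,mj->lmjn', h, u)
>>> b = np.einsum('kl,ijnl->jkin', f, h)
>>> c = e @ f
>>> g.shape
(3, 3)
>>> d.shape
(3, 37)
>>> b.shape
(5, 3, 19, 37)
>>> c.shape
(3, 3)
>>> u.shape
(19, 3, 37, 5)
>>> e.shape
(3, 3)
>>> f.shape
(3, 3)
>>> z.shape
(37, 19, 5, 37)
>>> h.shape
(19, 5, 37, 3)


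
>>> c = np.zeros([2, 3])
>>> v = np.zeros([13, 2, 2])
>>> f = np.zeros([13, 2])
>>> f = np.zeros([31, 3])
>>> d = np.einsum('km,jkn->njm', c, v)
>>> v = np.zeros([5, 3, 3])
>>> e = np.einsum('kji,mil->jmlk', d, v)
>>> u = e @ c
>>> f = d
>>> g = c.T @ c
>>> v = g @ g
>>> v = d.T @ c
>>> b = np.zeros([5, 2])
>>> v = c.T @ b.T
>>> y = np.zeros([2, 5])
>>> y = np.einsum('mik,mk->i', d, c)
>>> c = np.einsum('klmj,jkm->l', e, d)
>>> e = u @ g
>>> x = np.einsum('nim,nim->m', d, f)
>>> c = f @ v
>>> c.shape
(2, 13, 5)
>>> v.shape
(3, 5)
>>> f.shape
(2, 13, 3)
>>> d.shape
(2, 13, 3)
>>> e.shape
(13, 5, 3, 3)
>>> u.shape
(13, 5, 3, 3)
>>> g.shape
(3, 3)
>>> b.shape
(5, 2)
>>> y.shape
(13,)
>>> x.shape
(3,)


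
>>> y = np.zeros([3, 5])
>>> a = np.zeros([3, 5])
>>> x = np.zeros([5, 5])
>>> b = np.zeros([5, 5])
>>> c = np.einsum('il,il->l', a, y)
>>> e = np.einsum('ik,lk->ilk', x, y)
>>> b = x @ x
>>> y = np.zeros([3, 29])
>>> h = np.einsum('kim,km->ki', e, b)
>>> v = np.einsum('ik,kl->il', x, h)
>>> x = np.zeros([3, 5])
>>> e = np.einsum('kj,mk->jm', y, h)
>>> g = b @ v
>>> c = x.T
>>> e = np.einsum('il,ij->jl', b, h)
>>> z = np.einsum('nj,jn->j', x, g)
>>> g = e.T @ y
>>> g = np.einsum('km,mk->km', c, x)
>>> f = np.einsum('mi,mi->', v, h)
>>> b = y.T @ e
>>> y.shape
(3, 29)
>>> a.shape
(3, 5)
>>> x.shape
(3, 5)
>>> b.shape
(29, 5)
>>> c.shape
(5, 3)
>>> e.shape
(3, 5)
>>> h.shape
(5, 3)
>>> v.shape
(5, 3)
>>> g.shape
(5, 3)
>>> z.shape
(5,)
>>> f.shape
()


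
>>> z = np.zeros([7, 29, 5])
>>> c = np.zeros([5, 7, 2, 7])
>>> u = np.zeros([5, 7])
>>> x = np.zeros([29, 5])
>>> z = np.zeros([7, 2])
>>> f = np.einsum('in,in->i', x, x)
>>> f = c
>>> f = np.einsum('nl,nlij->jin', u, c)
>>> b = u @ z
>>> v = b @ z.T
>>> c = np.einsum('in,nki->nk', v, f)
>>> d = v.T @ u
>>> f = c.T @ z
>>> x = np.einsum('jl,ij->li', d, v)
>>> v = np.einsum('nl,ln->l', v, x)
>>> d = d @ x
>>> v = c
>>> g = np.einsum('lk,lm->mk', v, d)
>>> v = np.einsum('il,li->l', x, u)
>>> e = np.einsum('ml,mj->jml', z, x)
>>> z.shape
(7, 2)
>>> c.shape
(7, 2)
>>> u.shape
(5, 7)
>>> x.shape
(7, 5)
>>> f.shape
(2, 2)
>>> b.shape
(5, 2)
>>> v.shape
(5,)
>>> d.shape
(7, 5)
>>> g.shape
(5, 2)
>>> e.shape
(5, 7, 2)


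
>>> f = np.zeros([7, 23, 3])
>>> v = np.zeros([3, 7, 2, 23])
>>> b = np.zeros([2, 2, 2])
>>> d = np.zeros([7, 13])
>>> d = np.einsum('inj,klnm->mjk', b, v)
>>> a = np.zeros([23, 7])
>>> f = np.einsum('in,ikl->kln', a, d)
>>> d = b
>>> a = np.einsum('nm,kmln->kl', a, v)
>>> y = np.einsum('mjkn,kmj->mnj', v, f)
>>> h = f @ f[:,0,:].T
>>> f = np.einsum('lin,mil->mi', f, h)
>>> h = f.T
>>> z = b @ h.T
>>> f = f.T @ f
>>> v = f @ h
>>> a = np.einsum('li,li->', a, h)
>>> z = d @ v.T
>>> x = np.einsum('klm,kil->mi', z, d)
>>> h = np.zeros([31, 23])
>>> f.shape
(3, 3)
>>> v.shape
(3, 2)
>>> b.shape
(2, 2, 2)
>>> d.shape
(2, 2, 2)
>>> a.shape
()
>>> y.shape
(3, 23, 7)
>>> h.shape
(31, 23)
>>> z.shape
(2, 2, 3)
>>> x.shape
(3, 2)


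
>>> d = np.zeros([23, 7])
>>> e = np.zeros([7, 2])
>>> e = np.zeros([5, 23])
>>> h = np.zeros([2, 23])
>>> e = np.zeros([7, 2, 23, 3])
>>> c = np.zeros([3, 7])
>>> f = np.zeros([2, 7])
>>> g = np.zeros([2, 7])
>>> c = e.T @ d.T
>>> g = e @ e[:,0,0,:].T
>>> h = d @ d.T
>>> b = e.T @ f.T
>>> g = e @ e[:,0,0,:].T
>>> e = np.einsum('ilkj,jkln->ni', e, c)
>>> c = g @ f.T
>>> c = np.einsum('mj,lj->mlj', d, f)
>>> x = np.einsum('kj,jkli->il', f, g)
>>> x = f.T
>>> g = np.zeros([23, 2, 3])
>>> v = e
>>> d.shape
(23, 7)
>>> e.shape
(23, 7)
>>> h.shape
(23, 23)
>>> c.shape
(23, 2, 7)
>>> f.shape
(2, 7)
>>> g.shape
(23, 2, 3)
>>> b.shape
(3, 23, 2, 2)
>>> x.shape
(7, 2)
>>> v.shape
(23, 7)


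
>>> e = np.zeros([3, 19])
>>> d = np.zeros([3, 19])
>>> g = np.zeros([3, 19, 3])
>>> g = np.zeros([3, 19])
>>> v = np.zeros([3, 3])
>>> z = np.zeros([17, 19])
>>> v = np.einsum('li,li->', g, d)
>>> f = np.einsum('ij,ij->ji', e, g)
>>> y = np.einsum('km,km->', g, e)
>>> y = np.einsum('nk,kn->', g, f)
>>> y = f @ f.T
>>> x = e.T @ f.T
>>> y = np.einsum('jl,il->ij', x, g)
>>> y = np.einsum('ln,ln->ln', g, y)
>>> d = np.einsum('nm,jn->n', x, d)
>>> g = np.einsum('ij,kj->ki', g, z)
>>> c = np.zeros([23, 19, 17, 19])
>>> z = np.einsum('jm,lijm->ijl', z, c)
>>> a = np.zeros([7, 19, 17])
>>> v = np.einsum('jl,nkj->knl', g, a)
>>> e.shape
(3, 19)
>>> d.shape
(19,)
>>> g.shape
(17, 3)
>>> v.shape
(19, 7, 3)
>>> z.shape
(19, 17, 23)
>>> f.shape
(19, 3)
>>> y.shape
(3, 19)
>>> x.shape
(19, 19)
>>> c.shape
(23, 19, 17, 19)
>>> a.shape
(7, 19, 17)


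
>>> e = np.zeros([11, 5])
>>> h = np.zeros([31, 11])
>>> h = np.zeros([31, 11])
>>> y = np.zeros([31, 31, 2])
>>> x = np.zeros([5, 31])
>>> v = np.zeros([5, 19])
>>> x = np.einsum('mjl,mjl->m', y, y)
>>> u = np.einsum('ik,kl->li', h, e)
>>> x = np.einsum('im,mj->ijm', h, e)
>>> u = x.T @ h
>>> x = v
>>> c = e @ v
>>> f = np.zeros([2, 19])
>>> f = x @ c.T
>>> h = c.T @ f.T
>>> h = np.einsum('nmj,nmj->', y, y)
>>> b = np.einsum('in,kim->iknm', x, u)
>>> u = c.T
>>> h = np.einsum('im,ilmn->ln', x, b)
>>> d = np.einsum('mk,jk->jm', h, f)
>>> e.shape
(11, 5)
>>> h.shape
(11, 11)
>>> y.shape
(31, 31, 2)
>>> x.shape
(5, 19)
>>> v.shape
(5, 19)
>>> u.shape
(19, 11)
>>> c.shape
(11, 19)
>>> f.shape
(5, 11)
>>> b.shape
(5, 11, 19, 11)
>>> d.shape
(5, 11)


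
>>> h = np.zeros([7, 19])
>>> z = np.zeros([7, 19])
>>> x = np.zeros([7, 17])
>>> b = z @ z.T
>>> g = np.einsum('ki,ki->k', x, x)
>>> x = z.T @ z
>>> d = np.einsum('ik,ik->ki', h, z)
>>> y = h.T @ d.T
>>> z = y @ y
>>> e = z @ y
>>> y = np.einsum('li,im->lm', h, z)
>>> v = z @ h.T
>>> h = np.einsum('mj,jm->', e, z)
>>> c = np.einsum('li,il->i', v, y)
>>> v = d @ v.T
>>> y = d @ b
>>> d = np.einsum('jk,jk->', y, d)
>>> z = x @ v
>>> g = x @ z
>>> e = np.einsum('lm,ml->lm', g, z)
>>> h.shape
()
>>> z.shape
(19, 19)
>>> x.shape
(19, 19)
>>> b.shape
(7, 7)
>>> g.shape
(19, 19)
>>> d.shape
()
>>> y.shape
(19, 7)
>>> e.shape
(19, 19)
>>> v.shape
(19, 19)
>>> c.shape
(7,)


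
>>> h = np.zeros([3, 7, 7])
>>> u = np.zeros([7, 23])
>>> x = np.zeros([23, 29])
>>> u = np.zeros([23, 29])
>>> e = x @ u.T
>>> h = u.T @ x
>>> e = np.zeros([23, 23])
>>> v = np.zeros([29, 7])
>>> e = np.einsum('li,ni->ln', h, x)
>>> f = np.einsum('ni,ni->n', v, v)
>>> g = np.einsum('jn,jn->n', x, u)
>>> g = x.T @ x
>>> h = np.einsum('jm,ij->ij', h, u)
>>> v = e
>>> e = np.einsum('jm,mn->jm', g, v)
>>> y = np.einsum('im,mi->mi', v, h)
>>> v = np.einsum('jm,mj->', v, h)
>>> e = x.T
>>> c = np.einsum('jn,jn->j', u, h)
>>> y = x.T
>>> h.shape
(23, 29)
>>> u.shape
(23, 29)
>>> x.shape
(23, 29)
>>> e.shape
(29, 23)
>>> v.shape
()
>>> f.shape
(29,)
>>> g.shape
(29, 29)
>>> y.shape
(29, 23)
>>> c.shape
(23,)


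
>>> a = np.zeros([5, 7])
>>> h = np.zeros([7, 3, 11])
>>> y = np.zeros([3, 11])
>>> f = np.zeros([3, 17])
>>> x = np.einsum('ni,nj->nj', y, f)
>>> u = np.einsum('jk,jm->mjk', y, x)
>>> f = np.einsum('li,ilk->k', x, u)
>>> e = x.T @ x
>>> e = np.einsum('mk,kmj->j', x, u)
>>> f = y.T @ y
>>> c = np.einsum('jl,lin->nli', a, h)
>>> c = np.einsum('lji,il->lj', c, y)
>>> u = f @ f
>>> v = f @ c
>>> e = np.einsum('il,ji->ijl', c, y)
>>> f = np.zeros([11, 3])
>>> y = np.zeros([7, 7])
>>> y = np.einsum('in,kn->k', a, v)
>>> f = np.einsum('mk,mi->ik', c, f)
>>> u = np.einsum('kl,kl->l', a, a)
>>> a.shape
(5, 7)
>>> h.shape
(7, 3, 11)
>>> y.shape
(11,)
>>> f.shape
(3, 7)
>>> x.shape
(3, 17)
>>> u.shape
(7,)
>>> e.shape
(11, 3, 7)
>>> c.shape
(11, 7)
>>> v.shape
(11, 7)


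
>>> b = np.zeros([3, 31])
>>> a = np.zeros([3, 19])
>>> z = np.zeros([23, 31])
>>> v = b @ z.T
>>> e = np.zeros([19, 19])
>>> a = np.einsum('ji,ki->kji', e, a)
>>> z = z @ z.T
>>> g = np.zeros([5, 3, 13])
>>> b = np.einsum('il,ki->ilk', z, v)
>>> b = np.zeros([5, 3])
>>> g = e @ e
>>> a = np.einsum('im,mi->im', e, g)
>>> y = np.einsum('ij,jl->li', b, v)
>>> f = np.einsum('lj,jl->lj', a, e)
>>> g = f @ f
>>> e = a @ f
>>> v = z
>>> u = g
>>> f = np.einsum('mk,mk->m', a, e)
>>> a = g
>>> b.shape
(5, 3)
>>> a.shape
(19, 19)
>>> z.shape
(23, 23)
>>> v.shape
(23, 23)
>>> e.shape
(19, 19)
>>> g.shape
(19, 19)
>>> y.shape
(23, 5)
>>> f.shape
(19,)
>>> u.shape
(19, 19)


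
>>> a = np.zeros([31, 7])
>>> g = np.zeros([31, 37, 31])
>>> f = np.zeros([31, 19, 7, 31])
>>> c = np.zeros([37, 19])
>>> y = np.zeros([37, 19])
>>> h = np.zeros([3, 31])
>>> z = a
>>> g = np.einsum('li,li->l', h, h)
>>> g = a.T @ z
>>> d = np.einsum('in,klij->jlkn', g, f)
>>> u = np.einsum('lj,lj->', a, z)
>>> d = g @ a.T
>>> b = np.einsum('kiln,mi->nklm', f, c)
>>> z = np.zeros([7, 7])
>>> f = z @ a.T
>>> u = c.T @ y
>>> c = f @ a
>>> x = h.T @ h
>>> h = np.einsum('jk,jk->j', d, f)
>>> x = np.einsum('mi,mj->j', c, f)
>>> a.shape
(31, 7)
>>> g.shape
(7, 7)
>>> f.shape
(7, 31)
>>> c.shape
(7, 7)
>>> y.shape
(37, 19)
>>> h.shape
(7,)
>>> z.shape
(7, 7)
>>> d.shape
(7, 31)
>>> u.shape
(19, 19)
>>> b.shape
(31, 31, 7, 37)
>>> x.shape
(31,)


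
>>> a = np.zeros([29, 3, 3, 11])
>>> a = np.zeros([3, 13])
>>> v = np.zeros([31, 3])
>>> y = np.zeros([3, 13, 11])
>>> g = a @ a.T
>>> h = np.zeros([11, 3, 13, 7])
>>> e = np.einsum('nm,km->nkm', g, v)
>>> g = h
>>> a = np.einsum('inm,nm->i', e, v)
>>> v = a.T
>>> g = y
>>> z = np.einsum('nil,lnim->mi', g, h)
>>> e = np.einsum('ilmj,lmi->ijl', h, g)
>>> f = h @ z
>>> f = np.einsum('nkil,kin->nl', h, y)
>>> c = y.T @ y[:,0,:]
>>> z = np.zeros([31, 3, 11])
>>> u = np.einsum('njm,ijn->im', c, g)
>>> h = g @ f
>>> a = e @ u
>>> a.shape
(11, 7, 11)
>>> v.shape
(3,)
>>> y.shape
(3, 13, 11)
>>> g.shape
(3, 13, 11)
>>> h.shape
(3, 13, 7)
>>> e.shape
(11, 7, 3)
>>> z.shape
(31, 3, 11)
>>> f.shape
(11, 7)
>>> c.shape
(11, 13, 11)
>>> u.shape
(3, 11)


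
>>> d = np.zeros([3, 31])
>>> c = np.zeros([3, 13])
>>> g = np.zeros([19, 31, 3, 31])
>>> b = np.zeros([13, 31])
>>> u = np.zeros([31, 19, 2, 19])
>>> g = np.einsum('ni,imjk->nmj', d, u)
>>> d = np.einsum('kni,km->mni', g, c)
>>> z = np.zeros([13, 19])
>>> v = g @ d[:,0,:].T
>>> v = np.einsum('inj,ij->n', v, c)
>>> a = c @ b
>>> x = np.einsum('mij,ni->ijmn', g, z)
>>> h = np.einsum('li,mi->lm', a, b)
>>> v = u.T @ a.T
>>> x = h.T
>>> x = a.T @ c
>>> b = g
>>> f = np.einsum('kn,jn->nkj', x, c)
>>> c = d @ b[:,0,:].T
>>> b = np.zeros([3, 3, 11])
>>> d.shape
(13, 19, 2)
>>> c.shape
(13, 19, 3)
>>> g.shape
(3, 19, 2)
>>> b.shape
(3, 3, 11)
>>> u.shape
(31, 19, 2, 19)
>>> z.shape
(13, 19)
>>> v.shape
(19, 2, 19, 3)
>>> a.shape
(3, 31)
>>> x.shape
(31, 13)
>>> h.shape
(3, 13)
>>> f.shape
(13, 31, 3)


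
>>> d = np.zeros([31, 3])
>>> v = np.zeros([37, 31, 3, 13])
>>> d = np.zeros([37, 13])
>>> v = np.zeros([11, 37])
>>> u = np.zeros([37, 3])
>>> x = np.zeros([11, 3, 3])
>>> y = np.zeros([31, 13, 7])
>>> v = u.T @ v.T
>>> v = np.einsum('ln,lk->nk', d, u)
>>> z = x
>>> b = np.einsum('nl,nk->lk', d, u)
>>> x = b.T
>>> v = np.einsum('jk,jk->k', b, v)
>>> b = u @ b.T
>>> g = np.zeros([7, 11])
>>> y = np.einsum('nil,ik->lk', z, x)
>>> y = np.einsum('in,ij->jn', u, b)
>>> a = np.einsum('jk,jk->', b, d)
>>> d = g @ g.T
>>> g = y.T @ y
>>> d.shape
(7, 7)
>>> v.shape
(3,)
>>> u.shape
(37, 3)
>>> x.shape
(3, 13)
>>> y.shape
(13, 3)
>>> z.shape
(11, 3, 3)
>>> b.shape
(37, 13)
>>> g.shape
(3, 3)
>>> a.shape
()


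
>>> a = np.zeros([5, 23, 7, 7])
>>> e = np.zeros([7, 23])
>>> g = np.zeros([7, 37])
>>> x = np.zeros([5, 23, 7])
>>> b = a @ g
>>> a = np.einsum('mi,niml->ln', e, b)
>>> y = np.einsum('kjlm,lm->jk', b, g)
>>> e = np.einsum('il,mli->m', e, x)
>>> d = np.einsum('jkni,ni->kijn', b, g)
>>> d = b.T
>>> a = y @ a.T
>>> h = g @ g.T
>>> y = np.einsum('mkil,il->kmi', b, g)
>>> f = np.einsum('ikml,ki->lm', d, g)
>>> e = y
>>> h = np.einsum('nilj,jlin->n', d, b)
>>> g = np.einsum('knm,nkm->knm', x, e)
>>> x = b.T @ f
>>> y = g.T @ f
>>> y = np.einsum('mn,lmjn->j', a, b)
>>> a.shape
(23, 37)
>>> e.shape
(23, 5, 7)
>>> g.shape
(5, 23, 7)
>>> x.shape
(37, 7, 23, 23)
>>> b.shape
(5, 23, 7, 37)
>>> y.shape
(7,)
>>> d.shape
(37, 7, 23, 5)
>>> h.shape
(37,)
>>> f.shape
(5, 23)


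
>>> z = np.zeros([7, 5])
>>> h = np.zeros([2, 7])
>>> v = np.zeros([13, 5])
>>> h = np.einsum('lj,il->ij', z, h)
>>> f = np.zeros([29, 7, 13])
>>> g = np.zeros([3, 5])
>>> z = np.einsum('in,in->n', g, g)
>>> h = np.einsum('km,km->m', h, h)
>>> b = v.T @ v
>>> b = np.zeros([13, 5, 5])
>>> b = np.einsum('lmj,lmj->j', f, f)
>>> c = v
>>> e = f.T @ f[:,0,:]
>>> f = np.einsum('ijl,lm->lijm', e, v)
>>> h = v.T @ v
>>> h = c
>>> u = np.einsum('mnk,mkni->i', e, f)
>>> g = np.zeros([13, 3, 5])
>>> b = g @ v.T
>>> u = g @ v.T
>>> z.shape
(5,)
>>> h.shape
(13, 5)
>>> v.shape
(13, 5)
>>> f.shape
(13, 13, 7, 5)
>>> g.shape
(13, 3, 5)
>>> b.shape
(13, 3, 13)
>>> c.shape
(13, 5)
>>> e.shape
(13, 7, 13)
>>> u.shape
(13, 3, 13)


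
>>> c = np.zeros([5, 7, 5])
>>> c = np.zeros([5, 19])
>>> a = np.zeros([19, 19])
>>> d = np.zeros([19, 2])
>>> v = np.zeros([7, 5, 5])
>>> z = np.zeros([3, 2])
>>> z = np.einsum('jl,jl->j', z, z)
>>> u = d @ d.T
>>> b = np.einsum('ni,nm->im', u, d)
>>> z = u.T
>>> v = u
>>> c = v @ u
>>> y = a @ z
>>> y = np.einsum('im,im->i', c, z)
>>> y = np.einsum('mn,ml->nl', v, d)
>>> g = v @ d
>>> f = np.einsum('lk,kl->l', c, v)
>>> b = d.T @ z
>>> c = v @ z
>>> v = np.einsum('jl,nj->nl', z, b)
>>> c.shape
(19, 19)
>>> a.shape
(19, 19)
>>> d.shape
(19, 2)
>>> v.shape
(2, 19)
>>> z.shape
(19, 19)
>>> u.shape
(19, 19)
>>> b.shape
(2, 19)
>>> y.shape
(19, 2)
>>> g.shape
(19, 2)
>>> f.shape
(19,)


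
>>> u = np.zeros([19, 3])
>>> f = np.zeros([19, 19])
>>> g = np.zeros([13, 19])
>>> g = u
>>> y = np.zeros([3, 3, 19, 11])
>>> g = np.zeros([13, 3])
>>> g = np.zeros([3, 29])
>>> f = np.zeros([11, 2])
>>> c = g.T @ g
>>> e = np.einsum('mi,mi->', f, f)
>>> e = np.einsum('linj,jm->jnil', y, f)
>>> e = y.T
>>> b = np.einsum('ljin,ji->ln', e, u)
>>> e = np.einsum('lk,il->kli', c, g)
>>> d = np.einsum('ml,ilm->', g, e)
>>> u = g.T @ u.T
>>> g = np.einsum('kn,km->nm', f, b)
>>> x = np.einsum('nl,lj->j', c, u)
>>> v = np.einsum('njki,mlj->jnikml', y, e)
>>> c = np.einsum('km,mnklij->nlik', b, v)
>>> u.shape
(29, 19)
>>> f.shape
(11, 2)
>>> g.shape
(2, 3)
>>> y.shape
(3, 3, 19, 11)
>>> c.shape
(3, 19, 29, 11)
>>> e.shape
(29, 29, 3)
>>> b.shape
(11, 3)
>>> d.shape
()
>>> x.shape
(19,)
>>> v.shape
(3, 3, 11, 19, 29, 29)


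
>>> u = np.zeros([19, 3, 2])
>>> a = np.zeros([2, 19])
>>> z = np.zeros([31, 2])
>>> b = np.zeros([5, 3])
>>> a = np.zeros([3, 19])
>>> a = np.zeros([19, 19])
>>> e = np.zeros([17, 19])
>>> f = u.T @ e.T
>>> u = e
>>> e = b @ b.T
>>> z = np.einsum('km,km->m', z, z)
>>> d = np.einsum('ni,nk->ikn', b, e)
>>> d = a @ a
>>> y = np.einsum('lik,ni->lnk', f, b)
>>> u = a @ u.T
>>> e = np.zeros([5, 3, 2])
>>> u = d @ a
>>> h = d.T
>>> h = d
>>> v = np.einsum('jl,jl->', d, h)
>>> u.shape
(19, 19)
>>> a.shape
(19, 19)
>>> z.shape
(2,)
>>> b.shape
(5, 3)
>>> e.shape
(5, 3, 2)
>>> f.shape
(2, 3, 17)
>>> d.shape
(19, 19)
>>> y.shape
(2, 5, 17)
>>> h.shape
(19, 19)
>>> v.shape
()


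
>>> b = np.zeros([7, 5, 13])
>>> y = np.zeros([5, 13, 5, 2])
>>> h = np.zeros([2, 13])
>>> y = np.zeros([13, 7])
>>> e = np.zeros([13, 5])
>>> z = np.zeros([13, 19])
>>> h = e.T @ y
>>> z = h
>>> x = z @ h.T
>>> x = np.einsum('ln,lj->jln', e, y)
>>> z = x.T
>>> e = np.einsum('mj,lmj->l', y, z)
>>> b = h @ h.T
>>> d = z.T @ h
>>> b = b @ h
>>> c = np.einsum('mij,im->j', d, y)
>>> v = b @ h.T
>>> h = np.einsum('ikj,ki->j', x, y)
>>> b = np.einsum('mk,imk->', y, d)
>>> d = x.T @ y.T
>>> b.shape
()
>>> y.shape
(13, 7)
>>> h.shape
(5,)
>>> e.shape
(5,)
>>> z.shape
(5, 13, 7)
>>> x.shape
(7, 13, 5)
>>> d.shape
(5, 13, 13)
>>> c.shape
(7,)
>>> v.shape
(5, 5)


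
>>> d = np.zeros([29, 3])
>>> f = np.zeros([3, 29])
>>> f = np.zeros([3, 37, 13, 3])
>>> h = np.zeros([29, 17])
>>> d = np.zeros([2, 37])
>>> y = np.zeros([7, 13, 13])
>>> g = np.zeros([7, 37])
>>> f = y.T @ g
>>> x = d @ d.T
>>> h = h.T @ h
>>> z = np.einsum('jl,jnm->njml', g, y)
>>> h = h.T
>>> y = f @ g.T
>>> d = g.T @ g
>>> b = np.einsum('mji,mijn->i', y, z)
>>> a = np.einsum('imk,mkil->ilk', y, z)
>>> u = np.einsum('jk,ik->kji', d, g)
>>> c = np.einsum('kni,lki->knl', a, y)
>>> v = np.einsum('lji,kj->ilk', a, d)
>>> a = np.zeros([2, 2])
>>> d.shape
(37, 37)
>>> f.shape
(13, 13, 37)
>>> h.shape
(17, 17)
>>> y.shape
(13, 13, 7)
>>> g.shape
(7, 37)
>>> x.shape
(2, 2)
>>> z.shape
(13, 7, 13, 37)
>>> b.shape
(7,)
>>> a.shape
(2, 2)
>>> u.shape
(37, 37, 7)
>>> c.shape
(13, 37, 13)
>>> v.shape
(7, 13, 37)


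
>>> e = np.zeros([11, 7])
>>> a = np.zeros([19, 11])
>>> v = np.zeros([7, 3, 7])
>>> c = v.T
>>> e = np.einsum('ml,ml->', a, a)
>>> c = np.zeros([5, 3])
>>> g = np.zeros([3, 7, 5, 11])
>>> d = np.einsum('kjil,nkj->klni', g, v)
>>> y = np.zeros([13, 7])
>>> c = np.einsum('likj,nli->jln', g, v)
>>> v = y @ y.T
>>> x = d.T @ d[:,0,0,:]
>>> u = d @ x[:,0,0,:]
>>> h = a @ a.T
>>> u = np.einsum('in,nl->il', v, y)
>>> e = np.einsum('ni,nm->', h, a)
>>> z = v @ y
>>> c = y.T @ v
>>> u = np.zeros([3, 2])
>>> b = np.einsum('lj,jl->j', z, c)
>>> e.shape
()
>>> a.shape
(19, 11)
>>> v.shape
(13, 13)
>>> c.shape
(7, 13)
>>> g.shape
(3, 7, 5, 11)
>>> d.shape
(3, 11, 7, 5)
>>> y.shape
(13, 7)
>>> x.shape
(5, 7, 11, 5)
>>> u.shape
(3, 2)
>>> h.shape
(19, 19)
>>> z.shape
(13, 7)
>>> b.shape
(7,)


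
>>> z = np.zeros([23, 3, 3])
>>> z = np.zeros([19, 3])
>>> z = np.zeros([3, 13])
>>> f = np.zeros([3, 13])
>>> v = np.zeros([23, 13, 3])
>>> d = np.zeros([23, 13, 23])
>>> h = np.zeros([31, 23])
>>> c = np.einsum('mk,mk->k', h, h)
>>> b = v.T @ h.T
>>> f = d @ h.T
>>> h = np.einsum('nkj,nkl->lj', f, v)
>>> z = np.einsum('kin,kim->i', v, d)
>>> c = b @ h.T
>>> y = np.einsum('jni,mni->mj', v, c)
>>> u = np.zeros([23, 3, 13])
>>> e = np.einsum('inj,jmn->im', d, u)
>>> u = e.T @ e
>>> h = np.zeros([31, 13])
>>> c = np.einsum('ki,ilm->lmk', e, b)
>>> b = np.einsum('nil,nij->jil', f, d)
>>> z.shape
(13,)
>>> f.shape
(23, 13, 31)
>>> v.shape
(23, 13, 3)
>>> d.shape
(23, 13, 23)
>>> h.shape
(31, 13)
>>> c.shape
(13, 31, 23)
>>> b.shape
(23, 13, 31)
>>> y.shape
(3, 23)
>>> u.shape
(3, 3)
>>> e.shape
(23, 3)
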